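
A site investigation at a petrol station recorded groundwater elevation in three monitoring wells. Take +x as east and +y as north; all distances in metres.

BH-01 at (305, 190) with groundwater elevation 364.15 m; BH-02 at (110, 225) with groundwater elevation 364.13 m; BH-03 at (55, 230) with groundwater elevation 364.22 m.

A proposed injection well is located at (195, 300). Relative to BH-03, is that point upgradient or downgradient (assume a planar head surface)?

Taking BH-01 as reference: BH-02−BH-01 = (-195, 35, -0.02); BH-03−BH-01 = (-250, 40, +0.07).
Determinant of the coordinate differences = (-195)·40 − (-250)·35 = 950.
∂h/∂x = [(-0.02)·40 − (+0.07)·35] / 950 = -0.003421
∂h/∂y = [(-195)·(+0.07) − (-250)·(-0.02)] / 950 = -0.01963
Head at (195, 300) = 364.15 + (-0.003421)·(-110) + (-0.01963)·(110) = 362.37 m.
That is lower than the 364.22 m at BH-03, so the point is downgradient.

downgradient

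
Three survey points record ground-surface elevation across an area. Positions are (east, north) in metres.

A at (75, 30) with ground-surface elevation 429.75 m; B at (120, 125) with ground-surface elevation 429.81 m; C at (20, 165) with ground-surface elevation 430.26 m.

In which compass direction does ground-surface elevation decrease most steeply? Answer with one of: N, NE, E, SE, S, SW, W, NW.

Differences from A: to B (Δx, Δy, Δh) = (45, 95, +0.06); to C = (-55, 135, +0.51).
Determinant of the coordinate differences = 45·135 − (-55)·95 = 11300.
∂z/∂x = [(+0.06)·135 − (+0.51)·95] / 11300 = -0.003571
∂z/∂y = [45·(+0.51) − (-55)·(+0.06)] / 11300 = +0.002323
Steepest decrease is along −∇f = (+0.003571 E, -0.002323 N) → southeast.

SE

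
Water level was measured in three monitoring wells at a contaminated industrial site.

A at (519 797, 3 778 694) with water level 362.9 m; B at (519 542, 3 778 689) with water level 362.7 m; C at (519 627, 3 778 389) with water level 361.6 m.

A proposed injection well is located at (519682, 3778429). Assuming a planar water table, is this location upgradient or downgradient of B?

downgradient

Differences from A: to B (Δx, Δy, Δh) = (-255, -5, -0.2); to C = (-170, -305, -1.3).
Determinant of the coordinate differences = (-255)·(-305) − (-170)·(-5) = 76925.
∂h/∂x = [(-0.2)·(-305) − (-1.3)·(-5)] / 76925 = +0.0007085
∂h/∂y = [(-255)·(-1.3) − (-170)·(-0.2)] / 76925 = +0.003867
Head at (519682, 3778429) = 362.9 + (+0.0007085)·(-115) + (+0.003867)·(-265) = 361.79 m.
That is lower than the 362.7 m at B, so the point is downgradient.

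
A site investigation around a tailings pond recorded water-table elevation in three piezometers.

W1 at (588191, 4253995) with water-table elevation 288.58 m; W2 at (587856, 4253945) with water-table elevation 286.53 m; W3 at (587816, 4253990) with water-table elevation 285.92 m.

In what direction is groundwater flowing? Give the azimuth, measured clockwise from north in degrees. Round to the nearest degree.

315°

Differences from W1: to W2 (Δx, Δy, Δh) = (-335, -50, -2.05); to W3 = (-375, -5, -2.66).
Determinant of the coordinate differences = (-335)·(-5) − (-375)·(-50) = -17075.
∂h/∂x = [(-2.05)·(-5) − (-2.66)·(-50)] / -17075 = +0.007189
∂h/∂y = [(-335)·(-2.66) − (-375)·(-2.05)] / -17075 = -0.007165
Flow direction (−∇h) has components (-0.007189 E, +0.007165 N).
Azimuth = atan2(E, N) = atan2(-0.007189, +0.007165) = 314.9° ≈ 315°.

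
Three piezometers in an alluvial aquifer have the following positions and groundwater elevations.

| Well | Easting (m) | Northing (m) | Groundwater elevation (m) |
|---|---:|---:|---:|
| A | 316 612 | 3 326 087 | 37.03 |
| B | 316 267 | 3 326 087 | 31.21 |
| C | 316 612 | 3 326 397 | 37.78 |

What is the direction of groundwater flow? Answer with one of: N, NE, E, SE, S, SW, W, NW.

W

∂h/∂x = (31.21 − 37.03) / (316267 − 316612) = +0.01687
∂h/∂y = (37.78 − 37.03) / (3326397 − 3326087) = +0.002419
Flow = −∇h = (-0.01687 east, -0.002419 north), which points west.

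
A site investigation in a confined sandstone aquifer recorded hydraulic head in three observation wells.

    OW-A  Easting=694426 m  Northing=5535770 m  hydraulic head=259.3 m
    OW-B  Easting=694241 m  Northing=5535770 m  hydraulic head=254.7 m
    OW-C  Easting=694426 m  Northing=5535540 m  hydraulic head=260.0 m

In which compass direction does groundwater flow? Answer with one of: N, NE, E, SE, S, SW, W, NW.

∂h/∂x = (254.7 − 259.3) / (694241 − 694426) = +0.02486
∂h/∂y = (260.0 − 259.3) / (5535540 − 5535770) = -0.003043
Flow = −∇h = (-0.02486 east, +0.003043 north), which points west.

W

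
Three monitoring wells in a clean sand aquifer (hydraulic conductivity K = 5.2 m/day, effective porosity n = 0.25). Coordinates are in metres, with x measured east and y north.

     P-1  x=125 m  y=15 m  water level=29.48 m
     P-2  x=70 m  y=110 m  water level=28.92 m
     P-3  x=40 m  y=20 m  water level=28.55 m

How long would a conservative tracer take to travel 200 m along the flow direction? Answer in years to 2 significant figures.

With h = a·x + b·y + c and P-1 as origin, the differences give:
  (-55)·a + 95·b = -0.56
  (-85)·a + 5·b = -0.93
Eliminate b (×5 and ×95, subtract): 7800·a = 85.550 → a = ∂h/∂x = +0.01097
Back-substitute: b = ∂h/∂y = +0.0004551.
|∇h| = √(0.01097² + 0.0004551²) = 0.01098
Seepage velocity v = K·i/n = 5.2 × 0.01098 / 0.25 = 0.2284 m/day.
t = 200 / 0.2284 = 875.7 days = 2.4 years.

2.4 years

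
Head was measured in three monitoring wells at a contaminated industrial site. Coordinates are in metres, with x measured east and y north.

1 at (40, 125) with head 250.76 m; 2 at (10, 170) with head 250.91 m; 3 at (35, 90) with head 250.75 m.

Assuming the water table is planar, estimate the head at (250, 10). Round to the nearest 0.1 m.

249.9 m

Differences from 1: to 2 (Δx, Δy, Δh) = (-30, 45, +0.15); to 3 = (-5, -35, -0.01).
Determinant of the coordinate differences = (-30)·(-35) − (-5)·45 = 1275.
∂h/∂x = [(+0.15)·(-35) − (-0.01)·45] / 1275 = -0.003765
∂h/∂y = [(-30)·(-0.01) − (-5)·(+0.15)] / 1275 = +0.0008235
h(250, 10) = 250.76 + (-0.003765)·(210) + (+0.0008235)·(-115) = 250.76 -0.791 -0.095 = 249.875 m.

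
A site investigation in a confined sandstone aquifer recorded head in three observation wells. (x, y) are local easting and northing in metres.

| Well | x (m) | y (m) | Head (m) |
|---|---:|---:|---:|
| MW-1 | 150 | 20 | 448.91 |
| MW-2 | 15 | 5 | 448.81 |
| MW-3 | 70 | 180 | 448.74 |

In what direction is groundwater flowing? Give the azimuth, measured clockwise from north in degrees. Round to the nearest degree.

309°

With h = a·x + b·y + c and MW-1 as origin, the differences give:
  (-135)·a + (-15)·b = -0.10
  (-80)·a + 160·b = -0.17
Eliminate b (×160 and ×(-15), subtract): -22800·a = -18.550 → a = ∂h/∂x = +0.0008136
Back-substitute: b = ∂h/∂y = -0.0006557.
Flow direction (−∇h) has components (-0.0008136 E, +0.0006557 N).
Azimuth = atan2(E, N) = atan2(-0.0008136, +0.0006557) = 308.9° ≈ 309°.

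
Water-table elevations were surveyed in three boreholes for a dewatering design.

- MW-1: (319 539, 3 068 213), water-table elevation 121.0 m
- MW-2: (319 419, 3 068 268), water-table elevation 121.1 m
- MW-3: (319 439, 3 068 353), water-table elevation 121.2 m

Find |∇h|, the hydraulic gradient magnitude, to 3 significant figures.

With h = a·x + b·y + c and MW-1 as origin, the differences give:
  (-120)·a + 55·b = +0.1
  (-100)·a + 140·b = +0.2
Eliminate b (×140 and ×55, subtract): -11300·a = 3.00 → a = ∂h/∂x = -0.0002655
Back-substitute: b = ∂h/∂y = +0.001239.
|∇h| = √(-0.0002655² + 0.001239²) = 0.001267

0.00127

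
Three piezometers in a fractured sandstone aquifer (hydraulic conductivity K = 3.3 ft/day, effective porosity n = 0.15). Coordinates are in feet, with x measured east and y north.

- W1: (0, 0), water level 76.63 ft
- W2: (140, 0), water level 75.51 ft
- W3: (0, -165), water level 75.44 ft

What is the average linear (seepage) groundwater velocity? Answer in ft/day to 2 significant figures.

∂h/∂x = (75.51 − 76.63) / (140 − 0) = -0.008000
∂h/∂y = (75.44 − 76.63) / (-165 − 0) = +0.007212
|∇h| = √(-0.008000² + 0.007212²) = 0.01077
Seepage velocity v = K·i/n = 3.3 × 0.01077 / 0.15 = 0.2369 ft/day.

0.24 ft/day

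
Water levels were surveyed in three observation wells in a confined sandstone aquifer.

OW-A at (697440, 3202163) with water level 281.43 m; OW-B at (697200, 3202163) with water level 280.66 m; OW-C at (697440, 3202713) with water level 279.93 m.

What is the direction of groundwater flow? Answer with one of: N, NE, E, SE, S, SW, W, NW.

NW

∂h/∂x = (280.66 − 281.43) / (697200 − 697440) = +0.003208
∂h/∂y = (279.93 − 281.43) / (3202713 − 3202163) = -0.002727
Flow = −∇h = (-0.003208 east, +0.002727 north), which points northwest.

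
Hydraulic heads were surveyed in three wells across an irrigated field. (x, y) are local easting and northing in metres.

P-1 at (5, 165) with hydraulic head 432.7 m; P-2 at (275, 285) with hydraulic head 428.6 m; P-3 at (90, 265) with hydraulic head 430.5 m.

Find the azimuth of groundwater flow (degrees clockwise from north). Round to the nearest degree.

With h = a·x + b·y + c and P-1 as origin, the differences give:
  270·a + 120·b = -4.1
  85·a + 100·b = -2.2
Eliminate b (×100 and ×120, subtract): 16800·a = -146.00 → a = ∂h/∂x = -0.008690
Back-substitute: b = ∂h/∂y = -0.01461.
Flow direction (−∇h) has components (+0.008690 E, +0.01461 N).
Azimuth = atan2(E, N) = atan2(+0.008690, +0.01461) = 30.7° ≈ 031°.

031°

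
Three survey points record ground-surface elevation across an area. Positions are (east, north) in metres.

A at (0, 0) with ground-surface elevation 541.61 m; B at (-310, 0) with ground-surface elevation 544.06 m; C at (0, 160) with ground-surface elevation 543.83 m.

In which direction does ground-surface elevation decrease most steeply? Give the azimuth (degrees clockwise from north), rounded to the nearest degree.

∂z/∂x = (544.06 − 541.61) / (-310 − 0) = -0.007903
∂z/∂y = (543.83 − 541.61) / (160 − 0) = +0.01388
Steepest decrease is along −∇f: components (+0.007903 E, -0.01388 N).
Azimuth = atan2(+0.007903, -0.01388) = 150.3° ≈ 150°.

150°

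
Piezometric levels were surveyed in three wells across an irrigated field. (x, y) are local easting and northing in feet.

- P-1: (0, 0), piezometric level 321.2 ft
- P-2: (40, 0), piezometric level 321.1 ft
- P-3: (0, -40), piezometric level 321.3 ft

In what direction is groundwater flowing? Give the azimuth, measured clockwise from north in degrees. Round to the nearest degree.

045°

∂h/∂x = (321.1 − 321.2) / (40 − 0) = -0.002500
∂h/∂y = (321.3 − 321.2) / (-40 − 0) = -0.002500
Flow direction (−∇h) has components (+0.002500 E, +0.002500 N).
Azimuth = atan2(E, N) = atan2(+0.002500, +0.002500) = 45.0° ≈ 045°.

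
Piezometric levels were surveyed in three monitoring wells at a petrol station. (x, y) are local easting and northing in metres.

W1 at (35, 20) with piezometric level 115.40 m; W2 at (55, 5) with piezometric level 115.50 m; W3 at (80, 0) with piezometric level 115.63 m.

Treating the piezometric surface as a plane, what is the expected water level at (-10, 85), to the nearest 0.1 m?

115.2 m

Differences from W1: to W2 (Δx, Δy, Δh) = (20, -15, +0.10); to W3 = (45, -20, +0.23).
Determinant of the coordinate differences = 20·(-20) − 45·(-15) = 275.
∂h/∂x = [(+0.10)·(-20) − (+0.23)·(-15)] / 275 = +0.005273
∂h/∂y = [20·(+0.23) − 45·(+0.10)] / 275 = +0.0003636
h(-10, 85) = 115.40 + (+0.005273)·(-45) + (+0.0003636)·(65) = 115.40 -0.237 +0.024 = 115.186 m.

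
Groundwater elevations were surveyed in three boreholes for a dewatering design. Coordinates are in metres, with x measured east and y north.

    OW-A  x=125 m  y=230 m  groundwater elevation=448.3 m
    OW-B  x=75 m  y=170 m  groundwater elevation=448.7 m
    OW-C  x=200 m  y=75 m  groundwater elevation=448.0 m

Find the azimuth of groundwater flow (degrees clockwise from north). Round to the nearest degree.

079°

With h = a·x + b·y + c and OW-A as origin, the differences give:
  (-50)·a + (-60)·b = +0.4
  75·a + (-155)·b = -0.3
Eliminate b (×(-155) and ×(-60), subtract): 12250·a = -80.00 → a = ∂h/∂x = -0.006531
Back-substitute: b = ∂h/∂y = -0.001224.
Flow direction (−∇h) has components (+0.006531 E, +0.001224 N).
Azimuth = atan2(E, N) = atan2(+0.006531, +0.001224) = 79.4° ≈ 079°.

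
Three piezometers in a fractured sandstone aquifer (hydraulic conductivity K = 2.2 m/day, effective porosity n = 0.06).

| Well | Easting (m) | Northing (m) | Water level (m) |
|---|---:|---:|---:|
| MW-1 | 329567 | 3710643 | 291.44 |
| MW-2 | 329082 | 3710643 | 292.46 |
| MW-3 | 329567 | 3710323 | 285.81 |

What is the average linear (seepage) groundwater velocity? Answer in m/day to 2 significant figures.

∂h/∂x = (292.46 − 291.44) / (329082 − 329567) = -0.002103
∂h/∂y = (285.81 − 291.44) / (3710323 − 3710643) = +0.01759
|∇h| = √(-0.002103² + 0.01759²) = 0.01772
Seepage velocity v = K·i/n = 2.2 × 0.01772 / 0.06 = 0.6497 m/day.

0.65 m/day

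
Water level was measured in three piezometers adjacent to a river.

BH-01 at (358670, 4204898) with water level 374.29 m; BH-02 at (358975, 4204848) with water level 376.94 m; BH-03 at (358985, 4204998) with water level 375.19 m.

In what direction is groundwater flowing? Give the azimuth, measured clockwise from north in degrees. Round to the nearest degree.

331°

Differences from BH-01: to BH-02 (Δx, Δy, Δh) = (305, -50, +2.65); to BH-03 = (315, 100, +0.90).
Determinant of the coordinate differences = 305·100 − 315·(-50) = 46250.
∂h/∂x = [(+2.65)·100 − (+0.90)·(-50)] / 46250 = +0.006703
∂h/∂y = [305·(+0.90) − 315·(+2.65)] / 46250 = -0.01211
Flow direction (−∇h) has components (-0.006703 E, +0.01211 N).
Azimuth = atan2(E, N) = atan2(-0.006703, +0.01211) = 331.0° ≈ 331°.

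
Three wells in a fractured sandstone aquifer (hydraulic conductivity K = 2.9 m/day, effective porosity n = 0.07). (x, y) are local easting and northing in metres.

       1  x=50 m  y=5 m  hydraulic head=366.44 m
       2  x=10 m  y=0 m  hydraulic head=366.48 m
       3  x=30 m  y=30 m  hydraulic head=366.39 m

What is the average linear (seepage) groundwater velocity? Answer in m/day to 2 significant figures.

0.11 m/day

Taking 1 as reference: 2−1 = (-40, -5, +0.04); 3−1 = (-20, 25, -0.05).
Solve a·Δx + b·Δy = Δh: det = (-40)·25 − (-20)·(-5) = -1100.
∂h/∂x = [(+0.04)·25 − (-0.05)·(-5)] / -1100 = -0.0006818
∂h/∂y = [(-40)·(-0.05) − (-20)·(+0.04)] / -1100 = -0.002545
|∇h| = √(-0.0006818² + -0.002545²) = 0.002635
Seepage velocity v = K·i/n = 2.9 × 0.002635 / 0.07 = 0.1092 m/day.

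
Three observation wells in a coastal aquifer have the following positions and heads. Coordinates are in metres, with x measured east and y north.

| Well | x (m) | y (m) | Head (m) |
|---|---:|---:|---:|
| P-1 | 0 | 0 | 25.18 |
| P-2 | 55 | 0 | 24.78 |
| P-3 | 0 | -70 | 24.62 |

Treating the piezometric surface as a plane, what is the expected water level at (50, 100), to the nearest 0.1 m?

25.6 m

∂h/∂x = (24.78 − 25.18) / (55 − 0) = -0.007273
∂h/∂y = (24.62 − 25.18) / (-70 − 0) = +0.008000
h(50, 100) = 25.18 + (-0.007273)·(50) + (+0.008000)·(100) = 25.18 -0.364 +0.800 = 25.616 m.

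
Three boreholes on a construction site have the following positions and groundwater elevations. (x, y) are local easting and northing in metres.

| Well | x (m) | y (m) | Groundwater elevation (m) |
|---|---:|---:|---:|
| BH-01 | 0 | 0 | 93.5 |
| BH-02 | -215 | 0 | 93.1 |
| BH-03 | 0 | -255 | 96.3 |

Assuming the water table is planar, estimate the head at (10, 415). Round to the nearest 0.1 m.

∂h/∂x = (93.1 − 93.5) / (-215 − 0) = +0.001860
∂h/∂y = (96.3 − 93.5) / (-255 − 0) = -0.01098
h(10, 415) = 93.5 + (+0.001860)·(10) + (-0.01098)·(415) = 93.5 +0.019 -4.557 = 88.962 m.

89.0 m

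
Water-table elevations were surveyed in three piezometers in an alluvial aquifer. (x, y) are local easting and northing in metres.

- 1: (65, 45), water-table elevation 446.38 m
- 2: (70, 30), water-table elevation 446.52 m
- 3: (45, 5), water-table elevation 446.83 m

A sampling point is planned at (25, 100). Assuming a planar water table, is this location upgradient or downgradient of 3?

Differences from 1: to 2 (Δx, Δy, Δh) = (5, -15, +0.14); to 3 = (-20, -40, +0.45).
Solve a·Δx + b·Δy = Δh: det = 5·(-40) − (-20)·(-15) = -500.
∂h/∂x = [(+0.14)·(-40) − (+0.45)·(-15)] / -500 = -0.002300
∂h/∂y = [5·(+0.45) − (-20)·(+0.14)] / -500 = -0.01010
Head at (25, 100) = 446.38 + (-0.002300)·(-40) + (-0.01010)·(55) = 445.92 m.
That is lower than the 446.83 m at 3, so the point is downgradient.

downgradient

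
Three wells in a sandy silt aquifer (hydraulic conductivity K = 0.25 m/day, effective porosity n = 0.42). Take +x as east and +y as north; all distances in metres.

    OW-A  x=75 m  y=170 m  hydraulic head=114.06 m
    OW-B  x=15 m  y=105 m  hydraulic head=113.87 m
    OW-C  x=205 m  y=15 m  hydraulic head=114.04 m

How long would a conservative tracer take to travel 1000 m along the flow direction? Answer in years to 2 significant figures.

2100 years

Three-point gradient (reference OW-A): Δ to OW-B = (-60, -65, -0.19), Δ to OW-C = (130, -155, -0.02).
∂h/∂x = +0.001586, ∂h/∂y = +0.001459 (det = 17750).
|∇h| = √(0.001586² + 0.001459²) = 0.002155
Seepage velocity v = K·i/n = 0.25 × 0.002155 / 0.42 = 0.001283 m/day.
t = 1000 / 0.001283 = 7.794e+05 days = 2.13e+03 years.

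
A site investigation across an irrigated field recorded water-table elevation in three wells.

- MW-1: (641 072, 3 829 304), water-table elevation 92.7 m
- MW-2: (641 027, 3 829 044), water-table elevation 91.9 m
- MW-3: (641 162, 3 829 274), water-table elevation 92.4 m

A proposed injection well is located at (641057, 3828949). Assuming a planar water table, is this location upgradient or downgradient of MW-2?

downgradient

With h = a·x + b·y + c and MW-1 as origin, the differences give:
  (-45)·a + (-260)·b = -0.8
  90·a + (-30)·b = -0.3
Eliminate b (×(-30) and ×(-260), subtract): 24750·a = -54.00 → a = ∂h/∂x = -0.002182
Back-substitute: b = ∂h/∂y = +0.003455.
Head at (641057, 3828949) = 92.7 + (-0.002182)·(-15) + (+0.003455)·(-355) = 91.51 m.
That is lower than the 91.9 m at MW-2, so the point is downgradient.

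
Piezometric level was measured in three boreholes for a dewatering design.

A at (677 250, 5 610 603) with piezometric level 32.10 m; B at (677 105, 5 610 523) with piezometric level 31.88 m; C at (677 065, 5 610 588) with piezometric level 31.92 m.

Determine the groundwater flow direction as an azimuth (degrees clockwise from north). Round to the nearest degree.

217°

Three-point gradient (reference A): Δ to B = (-145, -80, -0.22), Δ to C = (-185, -15, -0.18).
∂h/∂x = +0.0008792, ∂h/∂y = +0.001156 (det = -12625).
Flow direction (−∇h) has components (-0.0008792 E, -0.001156 N).
Azimuth = atan2(E, N) = atan2(-0.0008792, -0.001156) = 217.2° ≈ 217°.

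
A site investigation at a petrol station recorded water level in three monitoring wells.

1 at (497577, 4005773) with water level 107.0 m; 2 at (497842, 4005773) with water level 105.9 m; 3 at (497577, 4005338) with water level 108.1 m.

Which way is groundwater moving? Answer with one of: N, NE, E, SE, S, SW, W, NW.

∂h/∂x = (105.9 − 107.0) / (497842 − 497577) = -0.004151
∂h/∂y = (108.1 − 107.0) / (4005338 − 4005773) = -0.002529
Flow = −∇h = (+0.004151 east, +0.002529 north), which points northeast.

NE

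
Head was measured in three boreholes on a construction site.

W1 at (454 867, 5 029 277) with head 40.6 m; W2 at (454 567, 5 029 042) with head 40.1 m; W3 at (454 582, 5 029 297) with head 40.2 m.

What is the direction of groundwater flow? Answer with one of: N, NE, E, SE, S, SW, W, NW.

W

Three-point gradient (reference W1): Δ to W2 = (-300, -235, -0.5), Δ to W3 = (-285, 20, -0.4).
∂h/∂x = +0.001425, ∂h/∂y = +0.0003083 (det = -72975).
Flow = −∇h = (-0.001425 east, -0.0003083 north), which points west.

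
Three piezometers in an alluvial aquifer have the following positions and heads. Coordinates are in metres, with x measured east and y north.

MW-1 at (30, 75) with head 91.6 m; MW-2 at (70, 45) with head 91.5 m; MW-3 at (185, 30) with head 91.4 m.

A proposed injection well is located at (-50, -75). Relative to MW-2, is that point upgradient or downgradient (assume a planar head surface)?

downgradient

With h = a·x + b·y + c and MW-1 as origin, the differences give:
  40·a + (-30)·b = -0.1
  155·a + (-45)·b = -0.2
Eliminate b (×(-45) and ×(-30), subtract): 2850·a = -1.50 → a = ∂h/∂x = -0.0005263
Back-substitute: b = ∂h/∂y = +0.002632.
Head at (-50, -75) = 91.6 + (-0.0005263)·(-80) + (+0.002632)·(-150) = 91.25 m.
That is lower than the 91.5 m at MW-2, so the point is downgradient.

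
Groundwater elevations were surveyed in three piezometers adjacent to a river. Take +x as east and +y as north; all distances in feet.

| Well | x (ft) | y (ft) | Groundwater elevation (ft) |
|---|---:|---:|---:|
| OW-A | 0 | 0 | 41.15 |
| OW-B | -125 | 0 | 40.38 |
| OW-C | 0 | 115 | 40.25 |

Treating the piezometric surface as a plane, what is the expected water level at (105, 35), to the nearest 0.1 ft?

∂h/∂x = (40.38 − 41.15) / (-125 − 0) = +0.006160
∂h/∂y = (40.25 − 41.15) / (115 − 0) = -0.007826
h(105, 35) = 41.15 + (+0.006160)·(105) + (-0.007826)·(35) = 41.15 +0.647 -0.274 = 41.523 ft.

41.5 ft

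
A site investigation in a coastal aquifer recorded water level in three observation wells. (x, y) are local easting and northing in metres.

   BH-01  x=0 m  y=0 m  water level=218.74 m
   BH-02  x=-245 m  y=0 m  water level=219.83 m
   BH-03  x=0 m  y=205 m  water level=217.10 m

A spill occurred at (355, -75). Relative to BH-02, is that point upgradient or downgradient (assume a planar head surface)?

∂h/∂x = (219.83 − 218.74) / (-245 − 0) = -0.004449
∂h/∂y = (217.10 − 218.74) / (205 − 0) = -0.008000
Head at (355, -75) = 218.74 + (-0.004449)·(355) + (-0.008000)·(-75) = 217.76 m.
That is lower than the 219.83 m at BH-02, so the point is downgradient.

downgradient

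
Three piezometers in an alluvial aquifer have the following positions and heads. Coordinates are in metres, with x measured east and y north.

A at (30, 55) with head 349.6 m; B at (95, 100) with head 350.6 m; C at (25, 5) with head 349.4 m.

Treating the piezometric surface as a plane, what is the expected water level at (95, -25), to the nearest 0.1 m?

350.3 m

Taking A as reference: B−A = (65, 45, +1.0); C−A = (-5, -50, -0.2).
Determinant of the coordinate differences = 65·(-50) − (-5)·45 = -3025.
∂h/∂x = [(+1.0)·(-50) − (-0.2)·45] / -3025 = +0.01355
∂h/∂y = [65·(-0.2) − (-5)·(+1.0)] / -3025 = +0.002645
h(95, -25) = 349.6 + (+0.01355)·(65) + (+0.002645)·(-80) = 349.6 +0.881 -0.212 = 350.269 m.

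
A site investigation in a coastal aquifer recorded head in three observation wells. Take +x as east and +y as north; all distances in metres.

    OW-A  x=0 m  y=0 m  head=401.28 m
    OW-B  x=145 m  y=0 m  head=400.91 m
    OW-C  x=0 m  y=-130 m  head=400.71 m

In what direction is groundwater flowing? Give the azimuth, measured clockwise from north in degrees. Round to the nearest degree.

150°

∂h/∂x = (400.91 − 401.28) / (145 − 0) = -0.002552
∂h/∂y = (400.71 − 401.28) / (-130 − 0) = +0.004385
Flow direction (−∇h) has components (+0.002552 E, -0.004385 N).
Azimuth = atan2(E, N) = atan2(+0.002552, -0.004385) = 149.8° ≈ 150°.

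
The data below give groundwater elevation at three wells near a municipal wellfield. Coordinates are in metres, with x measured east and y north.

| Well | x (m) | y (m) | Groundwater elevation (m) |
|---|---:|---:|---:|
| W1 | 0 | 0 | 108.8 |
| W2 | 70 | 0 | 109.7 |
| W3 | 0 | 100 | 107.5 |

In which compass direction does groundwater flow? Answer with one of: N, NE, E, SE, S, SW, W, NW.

∂h/∂x = (109.7 − 108.8) / (70 − 0) = +0.01286
∂h/∂y = (107.5 − 108.8) / (100 − 0) = -0.01300
Flow = −∇h = (-0.01286 east, +0.01300 north), which points northwest.

NW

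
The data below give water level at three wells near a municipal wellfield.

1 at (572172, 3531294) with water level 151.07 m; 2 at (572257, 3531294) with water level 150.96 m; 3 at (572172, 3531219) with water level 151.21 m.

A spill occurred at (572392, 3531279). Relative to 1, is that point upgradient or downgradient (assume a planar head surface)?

∂h/∂x = (150.96 − 151.07) / (572257 − 572172) = -0.001294
∂h/∂y = (151.21 − 151.07) / (3531219 − 3531294) = -0.001867
Head at (572392, 3531279) = 151.07 + (-0.001294)·(220) + (-0.001867)·(-15) = 150.81 m.
That is lower than the 151.07 m at 1, so the point is downgradient.

downgradient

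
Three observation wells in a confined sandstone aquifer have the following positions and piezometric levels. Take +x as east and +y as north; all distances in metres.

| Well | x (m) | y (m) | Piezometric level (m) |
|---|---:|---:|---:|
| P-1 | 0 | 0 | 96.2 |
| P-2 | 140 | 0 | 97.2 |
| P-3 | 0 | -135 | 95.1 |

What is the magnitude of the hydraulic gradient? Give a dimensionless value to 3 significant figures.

∂h/∂x = (97.2 − 96.2) / (140 − 0) = +0.007143
∂h/∂y = (95.1 − 96.2) / (-135 − 0) = +0.008148
|∇h| = √(0.007143² + 0.008148²) = 0.01084

0.0108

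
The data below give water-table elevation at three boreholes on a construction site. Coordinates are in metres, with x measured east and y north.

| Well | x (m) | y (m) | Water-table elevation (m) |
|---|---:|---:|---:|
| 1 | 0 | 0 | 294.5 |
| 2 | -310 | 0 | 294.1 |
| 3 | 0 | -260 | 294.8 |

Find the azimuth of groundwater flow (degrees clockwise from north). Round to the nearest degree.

312°

∂h/∂x = (294.1 − 294.5) / (-310 − 0) = +0.001290
∂h/∂y = (294.8 − 294.5) / (-260 − 0) = -0.001154
Flow direction (−∇h) has components (-0.001290 E, +0.001154 N).
Azimuth = atan2(E, N) = atan2(-0.001290, +0.001154) = 311.8° ≈ 312°.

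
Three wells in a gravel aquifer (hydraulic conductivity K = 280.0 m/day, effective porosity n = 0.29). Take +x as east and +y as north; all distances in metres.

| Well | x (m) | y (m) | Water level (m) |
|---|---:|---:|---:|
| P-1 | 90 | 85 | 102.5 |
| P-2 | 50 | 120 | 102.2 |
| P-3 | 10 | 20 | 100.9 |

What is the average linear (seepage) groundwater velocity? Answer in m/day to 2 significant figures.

15 m/day

With h = a·x + b·y + c and P-1 as origin, the differences give:
  (-40)·a + 35·b = -0.3
  (-80)·a + (-65)·b = -1.6
Eliminate b (×(-65) and ×35, subtract): 5400·a = 75.50 → a = ∂h/∂x = +0.01398
Back-substitute: b = ∂h/∂y = +0.007407.
|∇h| = √(0.01398² + 0.007407²) = 0.01582
Seepage velocity v = K·i/n = 280.0 × 0.01582 / 0.29 = 15.27 m/day.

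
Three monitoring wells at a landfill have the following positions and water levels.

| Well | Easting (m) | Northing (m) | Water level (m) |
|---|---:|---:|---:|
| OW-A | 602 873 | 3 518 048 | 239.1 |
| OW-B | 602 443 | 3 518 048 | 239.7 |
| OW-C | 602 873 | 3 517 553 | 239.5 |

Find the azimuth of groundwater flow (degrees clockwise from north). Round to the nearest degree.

∂h/∂x = (239.7 − 239.1) / (602443 − 602873) = -0.001395
∂h/∂y = (239.5 − 239.1) / (3517553 − 3518048) = -0.0008081
Flow direction (−∇h) has components (+0.001395 E, +0.0008081 N).
Azimuth = atan2(E, N) = atan2(+0.001395, +0.0008081) = 59.9° ≈ 060°.

060°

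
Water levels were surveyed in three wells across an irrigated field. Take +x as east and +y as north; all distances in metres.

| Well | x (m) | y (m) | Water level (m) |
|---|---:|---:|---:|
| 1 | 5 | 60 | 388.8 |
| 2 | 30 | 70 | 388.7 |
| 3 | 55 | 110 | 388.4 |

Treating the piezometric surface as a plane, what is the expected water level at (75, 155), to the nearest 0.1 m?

388.1 m

Three-point gradient (reference 1): Δ to 2 = (25, 10, -0.1), Δ to 3 = (50, 50, -0.4).
∂h/∂x = -0.001333, ∂h/∂y = -0.006667 (det = 750).
h(75, 155) = 388.8 + (-0.001333)·(70) + (-0.006667)·(95) = 388.8 -0.093 -0.633 = 388.073 m.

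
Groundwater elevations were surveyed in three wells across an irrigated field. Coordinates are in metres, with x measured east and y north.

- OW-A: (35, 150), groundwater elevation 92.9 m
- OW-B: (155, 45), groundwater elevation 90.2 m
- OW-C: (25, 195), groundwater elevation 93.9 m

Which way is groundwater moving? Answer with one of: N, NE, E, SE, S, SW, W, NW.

With h = a·x + b·y + c and OW-A as origin, the differences give:
  120·a + (-105)·b = -2.7
  (-10)·a + 45·b = +1.0
Eliminate b (×45 and ×(-105), subtract): 4350·a = -16.50 → a = ∂h/∂x = -0.003793
Back-substitute: b = ∂h/∂y = +0.02138.
Flow = −∇h = (+0.003793 east, -0.02138 north), which points south.

S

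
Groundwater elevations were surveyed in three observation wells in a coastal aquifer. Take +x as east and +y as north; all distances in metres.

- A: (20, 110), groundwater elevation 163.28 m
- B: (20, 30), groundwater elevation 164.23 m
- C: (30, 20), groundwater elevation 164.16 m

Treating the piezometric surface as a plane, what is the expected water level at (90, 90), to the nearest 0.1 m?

162.2 m

Three-point gradient (reference A): Δ to B = (0, -80, +0.95), Δ to C = (10, -90, +0.88).
∂h/∂x = -0.01887, ∂h/∂y = -0.01187 (det = 800).
h(90, 90) = 163.28 + (-0.01887)·(70) + (-0.01187)·(-20) = 163.28 -1.321 +0.237 = 162.196 m.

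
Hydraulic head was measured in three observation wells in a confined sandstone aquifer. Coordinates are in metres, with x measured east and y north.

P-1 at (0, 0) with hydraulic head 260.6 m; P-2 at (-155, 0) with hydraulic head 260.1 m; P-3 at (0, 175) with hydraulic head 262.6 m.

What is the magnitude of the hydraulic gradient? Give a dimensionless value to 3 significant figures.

0.0119

∂h/∂x = (260.1 − 260.6) / (-155 − 0) = +0.003226
∂h/∂y = (262.6 − 260.6) / (175 − 0) = +0.01143
|∇h| = √(0.003226² + 0.01143²) = 0.01188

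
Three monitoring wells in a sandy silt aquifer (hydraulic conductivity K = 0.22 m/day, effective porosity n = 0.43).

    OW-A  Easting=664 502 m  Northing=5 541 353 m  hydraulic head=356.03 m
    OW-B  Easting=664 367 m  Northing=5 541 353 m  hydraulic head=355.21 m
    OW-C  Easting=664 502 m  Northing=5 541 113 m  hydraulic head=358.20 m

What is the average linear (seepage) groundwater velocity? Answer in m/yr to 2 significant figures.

∂h/∂x = (355.21 − 356.03) / (664367 − 664502) = +0.006074
∂h/∂y = (358.20 − 356.03) / (5541113 − 5541353) = -0.009042
|∇h| = √(0.006074² + -0.009042²) = 0.01089
Seepage velocity v = K·i/n = 0.22 × 0.01089 / 0.43 = 0.005572 m/day = 2.035 m/yr.

2.0 m/yr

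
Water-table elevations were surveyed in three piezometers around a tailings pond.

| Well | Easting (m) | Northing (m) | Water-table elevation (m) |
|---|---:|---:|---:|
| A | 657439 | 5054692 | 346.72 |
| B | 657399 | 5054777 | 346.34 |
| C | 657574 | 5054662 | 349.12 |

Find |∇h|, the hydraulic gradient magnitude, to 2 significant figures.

0.019

Taking A as reference: B−A = (-40, 85, -0.38); C−A = (135, -30, +2.40).
Determinant of the coordinate differences = (-40)·(-30) − 135·85 = -10275.
∂h/∂x = [(-0.38)·(-30) − (+2.40)·85] / -10275 = +0.01874
∂h/∂y = [(-40)·(+2.40) − 135·(-0.38)] / -10275 = +0.004350
|∇h| = √(0.01874² + 0.004350²) = 0.01924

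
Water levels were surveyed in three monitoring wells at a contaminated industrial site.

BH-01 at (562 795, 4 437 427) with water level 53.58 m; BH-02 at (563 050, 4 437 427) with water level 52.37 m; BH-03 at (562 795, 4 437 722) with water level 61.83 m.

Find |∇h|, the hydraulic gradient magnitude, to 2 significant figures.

0.028

∂h/∂x = (52.37 − 53.58) / (563050 − 562795) = -0.004745
∂h/∂y = (61.83 − 53.58) / (4437722 − 4437427) = +0.02797
|∇h| = √(-0.004745² + 0.02797²) = 0.02837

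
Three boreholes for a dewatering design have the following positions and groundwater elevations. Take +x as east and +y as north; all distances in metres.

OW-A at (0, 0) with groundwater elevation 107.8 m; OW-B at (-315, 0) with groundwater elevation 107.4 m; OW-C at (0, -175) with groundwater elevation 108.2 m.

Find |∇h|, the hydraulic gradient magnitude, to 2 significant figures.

∂h/∂x = (107.4 − 107.8) / (-315 − 0) = +0.001270
∂h/∂y = (108.2 − 107.8) / (-175 − 0) = -0.002286
|∇h| = √(0.001270² + -0.002286²) = 0.002615

0.0026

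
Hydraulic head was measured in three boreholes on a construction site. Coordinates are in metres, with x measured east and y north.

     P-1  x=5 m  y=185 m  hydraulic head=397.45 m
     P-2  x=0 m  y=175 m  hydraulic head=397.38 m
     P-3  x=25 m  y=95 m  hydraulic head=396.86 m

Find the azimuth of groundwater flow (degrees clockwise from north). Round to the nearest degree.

With h = a·x + b·y + c and P-1 as origin, the differences give:
  (-5)·a + (-10)·b = -0.07
  20·a + (-90)·b = -0.59
Eliminate b (×(-90) and ×(-10), subtract): 650·a = 0.400 → a = ∂h/∂x = +0.0006154
Back-substitute: b = ∂h/∂y = +0.006692.
Flow direction (−∇h) has components (-0.0006154 E, -0.006692 N).
Azimuth = atan2(E, N) = atan2(-0.0006154, -0.006692) = 185.3° ≈ 185°.

185°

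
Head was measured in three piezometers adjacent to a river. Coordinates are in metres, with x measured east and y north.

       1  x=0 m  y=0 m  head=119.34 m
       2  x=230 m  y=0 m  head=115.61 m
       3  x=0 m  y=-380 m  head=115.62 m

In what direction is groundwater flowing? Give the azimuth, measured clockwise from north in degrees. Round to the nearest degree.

121°

∂h/∂x = (115.61 − 119.34) / (230 − 0) = -0.01622
∂h/∂y = (115.62 − 119.34) / (-380 − 0) = +0.009789
Flow direction (−∇h) has components (+0.01622 E, -0.009789 N).
Azimuth = atan2(E, N) = atan2(+0.01622, -0.009789) = 121.1° ≈ 121°.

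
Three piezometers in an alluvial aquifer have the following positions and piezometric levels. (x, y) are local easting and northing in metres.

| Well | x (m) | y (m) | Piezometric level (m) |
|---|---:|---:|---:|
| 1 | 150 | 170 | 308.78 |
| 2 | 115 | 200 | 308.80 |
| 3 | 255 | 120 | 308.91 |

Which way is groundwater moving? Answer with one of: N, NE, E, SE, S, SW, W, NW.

SW

With h = a·x + b·y + c and 1 as origin, the differences give:
  (-35)·a + 30·b = +0.02
  105·a + (-50)·b = +0.13
Eliminate b (×(-50) and ×30, subtract): -1400·a = -4.900 → a = ∂h/∂x = +0.003500
Back-substitute: b = ∂h/∂y = +0.004750.
Flow = −∇h = (-0.003500 east, -0.004750 north), which points southwest.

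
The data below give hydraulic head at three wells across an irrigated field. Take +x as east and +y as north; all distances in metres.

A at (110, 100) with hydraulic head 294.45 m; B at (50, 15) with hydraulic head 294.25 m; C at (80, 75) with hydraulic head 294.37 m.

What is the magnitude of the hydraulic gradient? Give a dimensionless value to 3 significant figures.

0.00206

With h = a·x + b·y + c and A as origin, the differences give:
  (-60)·a + (-85)·b = -0.20
  (-30)·a + (-25)·b = -0.08
Eliminate b (×(-25) and ×(-85), subtract): -1050·a = -1.800 → a = ∂h/∂x = +0.001714
Back-substitute: b = ∂h/∂y = +0.001143.
|∇h| = √(0.001714² + 0.001143²) = 0.00206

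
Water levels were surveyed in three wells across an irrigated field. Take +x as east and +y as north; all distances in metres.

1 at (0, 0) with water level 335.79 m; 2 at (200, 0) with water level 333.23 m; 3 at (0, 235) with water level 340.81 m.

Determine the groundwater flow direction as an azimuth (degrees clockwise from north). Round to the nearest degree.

149°

∂h/∂x = (333.23 − 335.79) / (200 − 0) = -0.01280
∂h/∂y = (340.81 − 335.79) / (235 − 0) = +0.02136
Flow direction (−∇h) has components (+0.01280 E, -0.02136 N).
Azimuth = atan2(E, N) = atan2(+0.01280, -0.02136) = 149.1° ≈ 149°.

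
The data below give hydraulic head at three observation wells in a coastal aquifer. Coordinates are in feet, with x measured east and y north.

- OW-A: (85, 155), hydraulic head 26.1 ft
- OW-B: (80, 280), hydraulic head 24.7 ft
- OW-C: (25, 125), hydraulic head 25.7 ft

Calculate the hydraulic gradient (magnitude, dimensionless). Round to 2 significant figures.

0.016

Three-point gradient (reference OW-A): Δ to OW-B = (-5, 125, -1.4), Δ to OW-C = (-60, -30, -0.4).
∂h/∂x = +0.01203, ∂h/∂y = -0.01072 (det = 7650).
|∇h| = √(0.01203² + -0.01072²) = 0.01611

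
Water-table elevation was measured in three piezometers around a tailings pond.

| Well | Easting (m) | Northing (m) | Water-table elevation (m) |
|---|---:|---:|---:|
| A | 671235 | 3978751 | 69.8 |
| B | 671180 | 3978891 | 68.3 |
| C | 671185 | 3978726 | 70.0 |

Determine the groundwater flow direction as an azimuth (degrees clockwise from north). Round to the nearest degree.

354°

Taking A as reference: B−A = (-55, 140, -1.5); C−A = (-50, -25, +0.2).
Determinant of the coordinate differences = (-55)·(-25) − (-50)·140 = 8375.
∂h/∂x = [(-1.5)·(-25) − (+0.2)·140] / 8375 = +0.001134
∂h/∂y = [(-55)·(+0.2) − (-50)·(-1.5)] / 8375 = -0.01027
Flow direction (−∇h) has components (-0.001134 E, +0.01027 N).
Azimuth = atan2(E, N) = atan2(-0.001134, +0.01027) = 353.7° ≈ 354°.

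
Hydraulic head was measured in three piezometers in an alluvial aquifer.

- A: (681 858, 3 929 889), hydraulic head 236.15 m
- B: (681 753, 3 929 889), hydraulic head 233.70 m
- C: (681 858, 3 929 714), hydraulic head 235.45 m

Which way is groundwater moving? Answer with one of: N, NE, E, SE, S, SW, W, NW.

W

∂h/∂x = (233.70 − 236.15) / (681753 − 681858) = +0.02333
∂h/∂y = (235.45 − 236.15) / (3929714 − 3929889) = +0.004000
Flow = −∇h = (-0.02333 east, -0.004000 north), which points west.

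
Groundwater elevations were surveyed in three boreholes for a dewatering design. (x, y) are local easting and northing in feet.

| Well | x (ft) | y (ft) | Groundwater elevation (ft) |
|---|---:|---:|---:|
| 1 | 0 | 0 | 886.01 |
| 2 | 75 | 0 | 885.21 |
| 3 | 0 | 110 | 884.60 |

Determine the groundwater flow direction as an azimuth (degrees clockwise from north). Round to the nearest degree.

040°

∂h/∂x = (885.21 − 886.01) / (75 − 0) = -0.01067
∂h/∂y = (884.60 − 886.01) / (110 − 0) = -0.01282
Flow direction (−∇h) has components (+0.01067 E, +0.01282 N).
Azimuth = atan2(E, N) = atan2(+0.01067, +0.01282) = 39.8° ≈ 040°.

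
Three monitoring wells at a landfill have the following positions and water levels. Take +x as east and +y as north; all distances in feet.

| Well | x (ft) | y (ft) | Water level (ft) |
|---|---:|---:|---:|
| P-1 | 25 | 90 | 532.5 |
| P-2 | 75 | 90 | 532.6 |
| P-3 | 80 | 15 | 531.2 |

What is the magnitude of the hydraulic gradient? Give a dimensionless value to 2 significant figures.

0.019

With h = a·x + b·y + c and P-1 as origin, the differences give:
  50·a + 0·b = +0.1
  55·a + (-75)·b = -1.3
Eliminate b (×(-75) and ×0, subtract): -3750·a = -7.50 → a = ∂h/∂x = +0.002000
Back-substitute: b = ∂h/∂y = +0.01880.
|∇h| = √(0.002000² + 0.01880²) = 0.01891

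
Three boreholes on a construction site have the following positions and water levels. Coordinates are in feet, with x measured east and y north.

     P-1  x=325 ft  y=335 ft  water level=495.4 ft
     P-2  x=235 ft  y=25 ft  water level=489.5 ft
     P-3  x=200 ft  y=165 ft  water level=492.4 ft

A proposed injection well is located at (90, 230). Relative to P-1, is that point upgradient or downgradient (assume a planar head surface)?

Taking P-1 as reference: P-2−P-1 = (-90, -310, -5.9); P-3−P-1 = (-125, -170, -3.0).
Determinant of the coordinate differences = (-90)·(-170) − (-125)·(-310) = -23450.
∂h/∂x = [(-5.9)·(-170) − (-3.0)·(-310)] / -23450 = -0.003113
∂h/∂y = [(-90)·(-3.0) − (-125)·(-5.9)] / -23450 = +0.01994
Head at (90, 230) = 495.4 + (-0.003113)·(-235) + (+0.01994)·(-105) = 494.04 ft.
That is lower than the 495.4 ft at P-1, so the point is downgradient.

downgradient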